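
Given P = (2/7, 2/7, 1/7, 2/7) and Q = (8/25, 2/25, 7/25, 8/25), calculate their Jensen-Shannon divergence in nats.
0.0430 nats

Jensen-Shannon divergence is:
JSD(P||Q) = 0.5 × D_KL(P||M) + 0.5 × D_KL(Q||M)
where M = 0.5 × (P + Q) is the mixture distribution.

M = 0.5 × (2/7, 2/7, 1/7, 2/7) + 0.5 × (8/25, 2/25, 7/25, 8/25) = (0.302857, 0.182857, 0.211429, 0.302857)

D_KL(P||M) = 0.0382 nats
D_KL(Q||M) = 0.0478 nats

JSD(P||Q) = 0.5 × 0.0382 + 0.5 × 0.0478 = 0.0430 nats

Unlike KL divergence, JSD is symmetric and bounded: 0 ≤ JSD ≤ log(2).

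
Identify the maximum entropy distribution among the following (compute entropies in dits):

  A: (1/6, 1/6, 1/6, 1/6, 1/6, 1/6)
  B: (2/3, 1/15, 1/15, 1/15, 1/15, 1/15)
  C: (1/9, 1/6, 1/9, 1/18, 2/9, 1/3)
A

For a discrete distribution over n outcomes, entropy is maximized by the uniform distribution.

Computing entropies:
H(A) = 0.7782 dits
H(B) = 0.5094 dits
H(C) = 0.7157 dits

The uniform distribution (where all probabilities equal 1/6) achieves the maximum entropy of log_10(6) = 0.7782 dits.

Distribution A has the highest entropy.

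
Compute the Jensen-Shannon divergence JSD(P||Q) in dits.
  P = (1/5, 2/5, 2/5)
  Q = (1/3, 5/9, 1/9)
0.0252 dits

Jensen-Shannon divergence is:
JSD(P||Q) = 0.5 × D_KL(P||M) + 0.5 × D_KL(Q||M)
where M = 0.5 × (P + Q) is the mixture distribution.

M = 0.5 × (1/5, 2/5, 2/5) + 0.5 × (1/3, 5/9, 1/9) = (4/15, 0.477778, 0.255556)

D_KL(P||M) = 0.0220 dits
D_KL(Q||M) = 0.0285 dits

JSD(P||Q) = 0.5 × 0.0220 + 0.5 × 0.0285 = 0.0252 dits

Unlike KL divergence, JSD is symmetric and bounded: 0 ≤ JSD ≤ log(2).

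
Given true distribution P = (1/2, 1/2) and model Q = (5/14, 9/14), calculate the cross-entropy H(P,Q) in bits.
1.0614 bits

Cross-entropy: H(P,Q) = -Σ p(x) log q(x)

Alternatively: H(P,Q) = H(P) + D_KL(P||Q)
H(P) = 1.0000 bits
D_KL(P||Q) = 0.0614 bits

H(P,Q) = 1.0000 + 0.0614 = 1.0614 bits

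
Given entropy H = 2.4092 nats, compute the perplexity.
11.1251

Perplexity is e^H (or exp(H) for natural log).

H = 2.4092 nats
Perplexity = e^2.4092 = 11.1251

Interpretation: The model's uncertainty is equivalent to choosing uniformly among 11.1 options.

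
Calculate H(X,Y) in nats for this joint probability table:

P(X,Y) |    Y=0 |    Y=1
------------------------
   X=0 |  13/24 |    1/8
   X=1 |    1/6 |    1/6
1.1893 nats

Joint entropy is H(X,Y) = -Σ_{x,y} p(x,y) log p(x,y).

Summing over all non-zero entries:
H(X,Y) = -[13/24·log_e(13/24) + 1/8·log_e(1/8) + 1/6·log_e(1/6) + 1/6·log_e(1/6)]
H(X,Y) = 1.1893 nats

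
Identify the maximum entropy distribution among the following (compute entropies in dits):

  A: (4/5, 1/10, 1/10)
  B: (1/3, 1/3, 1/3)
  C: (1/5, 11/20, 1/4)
B

For a discrete distribution over n outcomes, entropy is maximized by the uniform distribution.

Computing entropies:
H(A) = 0.2775 dits
H(B) = 0.4771 dits
H(C) = 0.4331 dits

The uniform distribution (where all probabilities equal 1/3) achieves the maximum entropy of log_10(3) = 0.4771 dits.

Distribution B has the highest entropy.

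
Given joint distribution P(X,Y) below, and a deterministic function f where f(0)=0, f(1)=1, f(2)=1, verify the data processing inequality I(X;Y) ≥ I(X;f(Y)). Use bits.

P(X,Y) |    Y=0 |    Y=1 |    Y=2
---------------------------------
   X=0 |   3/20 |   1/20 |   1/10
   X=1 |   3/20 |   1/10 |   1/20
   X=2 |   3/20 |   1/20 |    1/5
I(X;Y) = 0.0751, I(X;f(Y)) = 0.0110, inequality holds: 0.0751 ≥ 0.0110

Data Processing Inequality: For any Markov chain X → Y → Z, we have I(X;Y) ≥ I(X;Z).

Here Z = f(Y) is a deterministic function of Y, forming X → Y → Z.

Original I(X;Y) = 0.0751 bits

After applying f:
P(X,Z) where Z=f(Y):
- P(X,Z=0) = P(X,Y=0)
- P(X,Z=1) = P(X,Y=1) + P(X,Y=2)

I(X;Z) = I(X;f(Y)) = 0.0110 bits

Verification: 0.0751 ≥ 0.0110 ✓

Information cannot be created by processing; the function f can only lose information about X.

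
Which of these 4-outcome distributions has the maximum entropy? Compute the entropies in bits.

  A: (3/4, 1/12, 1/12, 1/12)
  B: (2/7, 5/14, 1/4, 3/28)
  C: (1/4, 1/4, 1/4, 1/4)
C

For a discrete distribution over n outcomes, entropy is maximized by the uniform distribution.

Computing entropies:
H(A) = 1.2075 bits
H(B) = 1.8922 bits
H(C) = 2.0000 bits

The uniform distribution (where all probabilities equal 1/4) achieves the maximum entropy of log_2(4) = 2.0000 bits.

Distribution C has the highest entropy.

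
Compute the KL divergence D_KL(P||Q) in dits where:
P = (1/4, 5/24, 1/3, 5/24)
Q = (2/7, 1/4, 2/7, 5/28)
0.0053 dits

KL divergence: D_KL(P||Q) = Σ p(x) log(p(x)/q(x))

Computing term by term:
  x=0: 1/4 × log_10[(1/4)/(2/7)] = 1/4 × -0.0580 = -0.0145
  x=1: 5/24 × log_10[(5/24)/(1/4)] = 5/24 × -0.0792 = -0.0165
  x=2: 1/3 × log_10[(1/3)/(2/7)] = 1/3 × 0.0669 = 0.0223
  x=3: 5/24 × log_10[(5/24)/(5/28)] = 5/24 × 0.0669 = 0.0139

D_KL(P||Q) = 0.0053 dits

Note: KL divergence is always non-negative and equals 0 iff P = Q.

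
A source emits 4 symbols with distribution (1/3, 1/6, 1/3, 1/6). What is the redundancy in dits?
0.0246 dits

Redundancy measures how far a source is from maximum entropy:
R = H_max - H(X)

Maximum entropy for 4 symbols: H_max = log_10(4) = 0.6021 dits
Actual entropy: H(X) = 0.5775 dits
Redundancy: R = 0.6021 - 0.5775 = 0.0246 dits

This redundancy represents potential for compression: the source could be compressed by 0.0246 dits per symbol.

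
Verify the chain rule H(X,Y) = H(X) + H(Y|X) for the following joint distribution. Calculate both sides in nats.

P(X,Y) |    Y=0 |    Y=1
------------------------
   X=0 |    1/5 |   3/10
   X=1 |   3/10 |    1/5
H(X,Y) = 1.3662, H(X) = 0.6931, H(Y|X) = 0.6730 (all in nats)

Chain rule: H(X,Y) = H(X) + H(Y|X)

Left side — joint entropy directly:
H(X,Y) = -Σ p(x,y) log p(x,y) = 1.3662 nats

Right side — compute H(Y|X) from the conditional distributions:
P(X) = (1/2, 1/2), so H(X) = 0.6931 nats
H(Y|X) = Σ_x P(X=x) · H(Y|X=x):
  P(Y|X=0) = (2/5, 3/5), H(Y|X=0) = 0.6730, weight P(X=0) = 1/2
  P(Y|X=1) = (3/5, 2/5), H(Y|X=1) = 0.6730, weight P(X=1) = 1/2
H(Y|X) = 0.6730 nats

H(X) + H(Y|X) = 0.6931 + 0.6730 = 1.3662 nats

Both sides equal 1.3662 nats. ✓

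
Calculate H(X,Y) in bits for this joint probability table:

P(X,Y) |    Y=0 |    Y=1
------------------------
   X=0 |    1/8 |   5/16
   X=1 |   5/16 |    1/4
1.9238 bits

Joint entropy is H(X,Y) = -Σ_{x,y} p(x,y) log p(x,y).

Summing over all non-zero entries:
H(X,Y) = -[1/8·log_2(1/8) + 5/16·log_2(5/16) + 5/16·log_2(5/16) + 1/4·log_2(1/4)]
H(X,Y) = 1.9238 bits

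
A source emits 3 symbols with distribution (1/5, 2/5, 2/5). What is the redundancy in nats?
0.0437 nats

Redundancy measures how far a source is from maximum entropy:
R = H_max - H(X)

Maximum entropy for 3 symbols: H_max = log_e(3) = 1.0986 nats
Actual entropy: H(X) = 1.0549 nats
Redundancy: R = 1.0986 - 1.0549 = 0.0437 nats

This redundancy represents potential for compression: the source could be compressed by 0.0437 nats per symbol.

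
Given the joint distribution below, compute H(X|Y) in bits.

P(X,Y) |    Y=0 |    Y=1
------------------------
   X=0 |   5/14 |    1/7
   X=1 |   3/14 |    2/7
0.9389 bits

Using the chain rule: H(X|Y) = H(X,Y) - H(Y)

First, compute H(X,Y) = 1.9242 bits

Marginal P(Y) = (4/7, 3/7)
H(Y) = 0.9852 bits

H(X|Y) = H(X,Y) - H(Y) = 1.9242 - 0.9852 = 0.9389 bits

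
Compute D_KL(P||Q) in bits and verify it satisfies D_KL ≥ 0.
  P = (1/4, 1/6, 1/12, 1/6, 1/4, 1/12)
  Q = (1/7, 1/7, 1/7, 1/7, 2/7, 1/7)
0.0982 bits

KL divergence satisfies the Gibbs inequality: D_KL(P||Q) ≥ 0 for all distributions P, Q.

D_KL(P||Q) = Σ p(x) log(p(x)/q(x))
Term by term:
  x=0: 1/4 × log_2[(1/4)/(1/7)] = 0.2018
  x=1: 1/6 × log_2[(1/6)/(1/7)] = 0.0371
  x=2: 1/12 × log_2[(1/12)/(1/7)] = -0.0648
  x=3: 1/6 × log_2[(1/6)/(1/7)] = 0.0371
  x=4: 1/4 × log_2[(1/4)/(2/7)] = -0.0482
  x=5: 1/12 × log_2[(1/12)/(1/7)] = -0.0648
D_KL(P||Q) = 0.0982 bits

D_KL(P||Q) = 0.0982 ≥ 0 ✓

This non-negativity is a fundamental property: relative entropy cannot be negative because it measures how different Q is from P.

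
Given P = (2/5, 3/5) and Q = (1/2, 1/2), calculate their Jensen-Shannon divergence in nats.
0.0051 nats

Jensen-Shannon divergence is:
JSD(P||Q) = 0.5 × D_KL(P||M) + 0.5 × D_KL(Q||M)
where M = 0.5 × (P + Q) is the mixture distribution.

M = 0.5 × (2/5, 3/5) + 0.5 × (1/2, 1/2) = (9/20, 11/20)

D_KL(P||M) = 0.0051 nats
D_KL(Q||M) = 0.0050 nats

JSD(P||Q) = 0.5 × 0.0051 + 0.5 × 0.0050 = 0.0051 nats

Unlike KL divergence, JSD is symmetric and bounded: 0 ≤ JSD ≤ log(2).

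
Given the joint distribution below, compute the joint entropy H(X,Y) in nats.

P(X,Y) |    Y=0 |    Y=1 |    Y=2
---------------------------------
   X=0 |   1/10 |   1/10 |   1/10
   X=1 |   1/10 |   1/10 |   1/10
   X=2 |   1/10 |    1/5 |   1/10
2.1640 nats

Joint entropy is H(X,Y) = -Σ_{x,y} p(x,y) log p(x,y).

Summing over all non-zero entries:
H(X,Y) = -[1/10·log_e(1/10) + 1/10·log_e(1/10) + 1/10·log_e(1/10) + 1/10·log_e(1/10) + 1/10·log_e(1/10) + 1/10·log_e(1/10) + 1/10·log_e(1/10) + 1/5·log_e(1/5) + 1/10·log_e(1/10)]
H(X,Y) = 2.1640 nats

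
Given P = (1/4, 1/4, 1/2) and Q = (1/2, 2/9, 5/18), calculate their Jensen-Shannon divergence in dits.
0.0164 dits

Jensen-Shannon divergence is:
JSD(P||Q) = 0.5 × D_KL(P||M) + 0.5 × D_KL(Q||M)
where M = 0.5 × (P + Q) is the mixture distribution.

M = 0.5 × (1/4, 1/4, 1/2) + 0.5 × (1/2, 2/9, 5/18) = (3/8, 0.236111, 7/18)

D_KL(P||M) = 0.0168 dits
D_KL(Q||M) = 0.0160 dits

JSD(P||Q) = 0.5 × 0.0168 + 0.5 × 0.0160 = 0.0164 dits

Unlike KL divergence, JSD is symmetric and bounded: 0 ≤ JSD ≤ log(2).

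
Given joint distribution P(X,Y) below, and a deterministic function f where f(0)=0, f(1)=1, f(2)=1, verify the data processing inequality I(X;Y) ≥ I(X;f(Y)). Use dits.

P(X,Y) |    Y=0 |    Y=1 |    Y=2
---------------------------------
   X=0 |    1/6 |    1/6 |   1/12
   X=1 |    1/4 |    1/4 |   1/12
I(X;Y) = 0.0012, I(X;f(Y)) = 0.0002, inequality holds: 0.0012 ≥ 0.0002

Data Processing Inequality: For any Markov chain X → Y → Z, we have I(X;Y) ≥ I(X;Z).

Here Z = f(Y) is a deterministic function of Y, forming X → Y → Z.

Original I(X;Y) = 0.0012 dits

After applying f:
P(X,Z) where Z=f(Y):
- P(X,Z=0) = P(X,Y=0)
- P(X,Z=1) = P(X,Y=1) + P(X,Y=2)

I(X;Z) = I(X;f(Y)) = 0.0002 dits

Verification: 0.0012 ≥ 0.0002 ✓

Information cannot be created by processing; the function f can only lose information about X.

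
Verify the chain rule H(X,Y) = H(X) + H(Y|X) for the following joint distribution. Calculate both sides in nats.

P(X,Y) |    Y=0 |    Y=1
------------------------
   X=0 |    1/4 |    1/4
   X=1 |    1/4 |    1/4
H(X,Y) = 1.3863, H(X) = 0.6931, H(Y|X) = 0.6931 (all in nats)

Chain rule: H(X,Y) = H(X) + H(Y|X)

Left side — joint entropy directly:
H(X,Y) = -Σ p(x,y) log p(x,y) = 1.3863 nats

Right side — compute H(Y|X) from the conditional distributions:
P(X) = (1/2, 1/2), so H(X) = 0.6931 nats
H(Y|X) = Σ_x P(X=x) · H(Y|X=x):
  P(Y|X=0) = (1/2, 1/2), H(Y|X=0) = 0.6931, weight P(X=0) = 1/2
  P(Y|X=1) = (1/2, 1/2), H(Y|X=1) = 0.6931, weight P(X=1) = 1/2
H(Y|X) = 0.6931 nats

H(X) + H(Y|X) = 0.6931 + 0.6931 = 1.3863 nats

Both sides equal 1.3863 nats. ✓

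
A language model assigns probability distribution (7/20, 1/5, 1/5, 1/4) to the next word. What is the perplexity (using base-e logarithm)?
3.8876

Perplexity is e^H (or exp(H) for natural log).

First, H = -Σ p log p = 1.3578 nats
Perplexity = e^1.3578 = 3.8876

Interpretation: The model's uncertainty is equivalent to choosing uniformly among 3.9 options.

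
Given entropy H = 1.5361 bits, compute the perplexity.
2.9001

Perplexity is 2^H (or exp(H) for natural log).

H = 1.5361 bits
Perplexity = 2^1.5361 = 2.9001

Interpretation: The model's uncertainty is equivalent to choosing uniformly among 2.9 options.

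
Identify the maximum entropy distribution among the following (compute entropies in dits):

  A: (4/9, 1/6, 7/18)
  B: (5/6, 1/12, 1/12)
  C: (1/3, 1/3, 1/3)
C

For a discrete distribution over n outcomes, entropy is maximized by the uniform distribution.

Computing entropies:
H(A) = 0.4457 dits
H(B) = 0.2458 dits
H(C) = 0.4771 dits

The uniform distribution (where all probabilities equal 1/3) achieves the maximum entropy of log_10(3) = 0.4771 dits.

Distribution C has the highest entropy.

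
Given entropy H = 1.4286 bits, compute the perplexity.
2.6919

Perplexity is 2^H (or exp(H) for natural log).

H = 1.4286 bits
Perplexity = 2^1.4286 = 2.6919

Interpretation: The model's uncertainty is equivalent to choosing uniformly among 2.7 options.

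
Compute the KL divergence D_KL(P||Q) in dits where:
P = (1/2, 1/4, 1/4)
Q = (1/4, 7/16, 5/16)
0.0655 dits

KL divergence: D_KL(P||Q) = Σ p(x) log(p(x)/q(x))

Computing term by term:
  x=0: 1/2 × log_10[(1/2)/(1/4)] = 1/2 × 0.3010 = 0.1505
  x=1: 1/4 × log_10[(1/4)/(7/16)] = 1/4 × -0.2430 = -0.0608
  x=2: 1/4 × log_10[(1/4)/(5/16)] = 1/4 × -0.0969 = -0.0242

D_KL(P||Q) = 0.0655 dits

Note: KL divergence is always non-negative and equals 0 iff P = Q.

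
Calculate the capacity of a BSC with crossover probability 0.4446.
0.0089 bits

For a binary symmetric channel (BSC) with error probability p:
Capacity C = 1 - H(p) bits per symbol

where H(p) = -p log₂(p) - (1-p) log₂(1-p) is the binary entropy function.

H(0.4446) = 0.9911 bits
C = 1 - 0.9911 = 0.0089 bits per symbol

This means we can reliably transmit up to 0.0089 bits of information per channel use.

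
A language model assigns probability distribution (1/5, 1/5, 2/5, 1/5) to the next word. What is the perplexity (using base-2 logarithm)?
3.7893

Perplexity is 2^H (or exp(H) for natural log).

First, H = -Σ p log p = 1.9219 bits
Perplexity = 2^1.9219 = 3.7893

Interpretation: The model's uncertainty is equivalent to choosing uniformly among 3.8 options.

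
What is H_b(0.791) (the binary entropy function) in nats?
0.5126 nats

The binary entropy function is:
H(p) = -p log(p) - (1-p) log(1-p)

H(0.791) = -0.791 × log_e(0.791) - 0.209 × log_e(0.209)
H(0.791) = 0.5126 nats

Note: Binary entropy is maximized at p=0.5 (H=1 bit) and minimized at p=0 or p=1 (H=0).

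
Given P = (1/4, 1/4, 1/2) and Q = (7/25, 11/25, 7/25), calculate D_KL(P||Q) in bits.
0.1735 bits

KL divergence: D_KL(P||Q) = Σ p(x) log(p(x)/q(x))

Computing term by term:
  x=0: 1/4 × log_2[(1/4)/(7/25)] = 1/4 × -0.1635 = -0.0409
  x=1: 1/4 × log_2[(1/4)/(11/25)] = 1/4 × -0.8156 = -0.2039
  x=2: 1/2 × log_2[(1/2)/(7/25)] = 1/2 × 0.8365 = 0.4183

D_KL(P||Q) = 0.1735 bits

Note: KL divergence is always non-negative and equals 0 iff P = Q.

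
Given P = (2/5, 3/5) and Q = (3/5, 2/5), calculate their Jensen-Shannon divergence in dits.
0.0087 dits

Jensen-Shannon divergence is:
JSD(P||Q) = 0.5 × D_KL(P||M) + 0.5 × D_KL(Q||M)
where M = 0.5 × (P + Q) is the mixture distribution.

M = 0.5 × (2/5, 3/5) + 0.5 × (3/5, 2/5) = (1/2, 1/2)

D_KL(P||M) = 0.0087 dits
D_KL(Q||M) = 0.0087 dits

JSD(P||Q) = 0.5 × 0.0087 + 0.5 × 0.0087 = 0.0087 dits

Unlike KL divergence, JSD is symmetric and bounded: 0 ≤ JSD ≤ log(2).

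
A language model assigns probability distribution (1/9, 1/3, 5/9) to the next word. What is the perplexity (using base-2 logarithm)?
2.5520

Perplexity is 2^H (or exp(H) for natural log).

First, H = -Σ p log p = 1.3516 bits
Perplexity = 2^1.3516 = 2.5520

Interpretation: The model's uncertainty is equivalent to choosing uniformly among 2.6 options.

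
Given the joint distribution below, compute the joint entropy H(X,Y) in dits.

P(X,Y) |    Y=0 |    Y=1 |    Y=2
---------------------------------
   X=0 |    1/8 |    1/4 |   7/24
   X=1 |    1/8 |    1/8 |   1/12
0.7352 dits

Joint entropy is H(X,Y) = -Σ_{x,y} p(x,y) log p(x,y).

Summing over all non-zero entries:
H(X,Y) = -[1/8·log_10(1/8) + 1/4·log_10(1/4) + 7/24·log_10(7/24) + 1/8·log_10(1/8) + 1/8·log_10(1/8) + 1/12·log_10(1/12)]
H(X,Y) = 0.7352 dits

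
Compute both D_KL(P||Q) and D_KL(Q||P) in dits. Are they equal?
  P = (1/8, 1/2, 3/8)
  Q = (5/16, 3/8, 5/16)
D_KL(P||Q) = 0.0424, D_KL(Q||P) = 0.0528

KL divergence is not symmetric: D_KL(P||Q) ≠ D_KL(Q||P) in general.

D_KL(P||Q) = 0.0424 dits
D_KL(Q||P) = 0.0528 dits

No, they are not equal!

This asymmetry is why KL divergence is not a true distance metric.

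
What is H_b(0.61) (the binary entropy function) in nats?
0.6687 nats

The binary entropy function is:
H(p) = -p log(p) - (1-p) log(1-p)

H(0.61) = -0.61 × log_e(0.61) - 0.39 × log_e(0.39)
H(0.61) = 0.6687 nats

Note: Binary entropy is maximized at p=0.5 (H=1 bit) and minimized at p=0 or p=1 (H=0).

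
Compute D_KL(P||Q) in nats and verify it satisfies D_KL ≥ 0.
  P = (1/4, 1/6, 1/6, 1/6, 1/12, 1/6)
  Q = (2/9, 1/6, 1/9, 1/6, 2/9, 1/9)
0.0829 nats

KL divergence satisfies the Gibbs inequality: D_KL(P||Q) ≥ 0 for all distributions P, Q.

D_KL(P||Q) = Σ p(x) log(p(x)/q(x))
Term by term:
  x=0: 1/4 × log_e[(1/4)/(2/9)] = 0.0294
  x=1: 1/6 × log_e[(1/6)/(1/6)] = 0.0000
  x=2: 1/6 × log_e[(1/6)/(1/9)] = 0.0676
  x=3: 1/6 × log_e[(1/6)/(1/6)] = 0.0000
  x=4: 1/12 × log_e[(1/12)/(2/9)] = -0.0817
  x=5: 1/6 × log_e[(1/6)/(1/9)] = 0.0676
D_KL(P||Q) = 0.0829 nats

D_KL(P||Q) = 0.0829 ≥ 0 ✓

This non-negativity is a fundamental property: relative entropy cannot be negative because it measures how different Q is from P.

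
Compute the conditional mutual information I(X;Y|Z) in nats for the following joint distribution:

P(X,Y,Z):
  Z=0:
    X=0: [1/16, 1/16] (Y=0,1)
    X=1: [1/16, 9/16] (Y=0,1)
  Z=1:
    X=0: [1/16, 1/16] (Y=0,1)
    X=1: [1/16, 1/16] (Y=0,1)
0.0481 nats

Conditional mutual information: I(X;Y|Z) = H(X|Z) + H(Y|Z) - H(X,Y|Z)

H(Z) = 0.5623
H(X,Z) = 1.0735 → H(X|Z) = 0.5112
H(Y,Z) = 1.0735 → H(Y|Z) = 0.5112
H(X,Y,Z) = 1.5366 → H(X,Y|Z) = 0.9743

I(X;Y|Z) = 0.5112 + 0.5112 - 0.9743 = 0.0481 nats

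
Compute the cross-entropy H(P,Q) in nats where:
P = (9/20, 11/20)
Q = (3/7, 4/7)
0.6891 nats

Cross-entropy: H(P,Q) = -Σ p(x) log q(x)

Alternatively: H(P,Q) = H(P) + D_KL(P||Q)
H(P) = 0.6881 nats
D_KL(P||Q) = 0.0009 nats

H(P,Q) = 0.6881 + 0.0009 = 0.6891 nats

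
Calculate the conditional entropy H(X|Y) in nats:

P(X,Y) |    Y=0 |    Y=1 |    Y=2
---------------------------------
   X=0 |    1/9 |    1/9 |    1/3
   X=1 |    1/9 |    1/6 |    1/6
0.6592 nats

Using the chain rule: H(X|Y) = H(X,Y) - H(Y)

First, compute H(X,Y) = 1.6959 nats

Marginal P(Y) = (2/9, 5/18, 1/2)
H(Y) = 1.0366 nats

H(X|Y) = H(X,Y) - H(Y) = 1.6959 - 1.0366 = 0.6592 nats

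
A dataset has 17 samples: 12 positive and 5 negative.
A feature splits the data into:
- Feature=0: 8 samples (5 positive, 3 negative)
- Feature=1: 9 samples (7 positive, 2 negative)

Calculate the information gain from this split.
0.0203 bits

Information Gain = H(Y) - H(Y|Feature)

Before split:
P(positive) = 12/17 = 0.7059
H(Y) = 0.8740 bits

After split:
Feature=0: H = 0.9544 bits (weight = 8/17)
Feature=1: H = 0.7642 bits (weight = 9/17)
H(Y|Feature) = (8/17)×0.9544 + (9/17)×0.7642 = 0.8537 bits

Information Gain = 0.8740 - 0.8537 = 0.0203 bits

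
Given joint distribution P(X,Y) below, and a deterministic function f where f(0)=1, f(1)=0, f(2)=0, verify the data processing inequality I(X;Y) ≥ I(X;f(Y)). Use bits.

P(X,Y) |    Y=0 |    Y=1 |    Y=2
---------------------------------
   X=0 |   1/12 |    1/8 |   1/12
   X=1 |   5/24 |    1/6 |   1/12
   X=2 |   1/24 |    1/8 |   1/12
I(X;Y) = 0.0506, I(X;f(Y)) = 0.0484, inequality holds: 0.0506 ≥ 0.0484

Data Processing Inequality: For any Markov chain X → Y → Z, we have I(X;Y) ≥ I(X;Z).

Here Z = f(Y) is a deterministic function of Y, forming X → Y → Z.

Original I(X;Y) = 0.0506 bits

After applying f:
P(X,Z) where Z=f(Y):
- P(X,Z=0) = P(X,Y=1) + P(X,Y=2)
- P(X,Z=1) = P(X,Y=0)

I(X;Z) = I(X;f(Y)) = 0.0484 bits

Verification: 0.0506 ≥ 0.0484 ✓

Information cannot be created by processing; the function f can only lose information about X.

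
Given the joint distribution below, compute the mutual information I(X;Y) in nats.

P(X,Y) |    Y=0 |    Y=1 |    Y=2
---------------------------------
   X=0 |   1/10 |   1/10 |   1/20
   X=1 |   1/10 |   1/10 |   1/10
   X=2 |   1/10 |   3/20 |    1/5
0.0254 nats

Mutual information: I(X;Y) = H(X) + H(Y) - H(X,Y)

Marginals:
P(X) = (1/4, 3/10, 9/20), H(X) = 1.0671 nats
P(Y) = (3/10, 7/20, 7/20), H(Y) = 1.0961 nats

Joint entropy: H(X,Y) = 2.1378 nats

I(X;Y) = 1.0671 + 1.0961 - 2.1378 = 0.0254 nats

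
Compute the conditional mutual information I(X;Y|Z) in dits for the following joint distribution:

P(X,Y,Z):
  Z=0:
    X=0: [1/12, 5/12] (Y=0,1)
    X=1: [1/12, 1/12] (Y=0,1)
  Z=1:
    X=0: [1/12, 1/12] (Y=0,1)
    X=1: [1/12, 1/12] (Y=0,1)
0.0148 dits

Conditional mutual information: I(X;Y|Z) = H(X|Z) + H(Y|Z) - H(X,Y|Z)

H(Z) = 0.2764
H(X,Z) = 0.5396 → H(X|Z) = 0.2632
H(Y,Z) = 0.5396 → H(Y|Z) = 0.2632
H(X,Y,Z) = 0.7879 → H(X,Y|Z) = 0.5115

I(X;Y|Z) = 0.2632 + 0.2632 - 0.5115 = 0.0148 dits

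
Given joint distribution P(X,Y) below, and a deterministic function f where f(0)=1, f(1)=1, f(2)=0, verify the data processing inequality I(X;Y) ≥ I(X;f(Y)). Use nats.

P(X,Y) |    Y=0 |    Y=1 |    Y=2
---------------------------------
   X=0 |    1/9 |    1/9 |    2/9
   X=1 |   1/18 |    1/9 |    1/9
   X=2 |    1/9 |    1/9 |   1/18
I(X;Y) = 0.0411, I(X;f(Y)) = 0.0342, inequality holds: 0.0411 ≥ 0.0342

Data Processing Inequality: For any Markov chain X → Y → Z, we have I(X;Y) ≥ I(X;Z).

Here Z = f(Y) is a deterministic function of Y, forming X → Y → Z.

Original I(X;Y) = 0.0411 nats

After applying f:
P(X,Z) where Z=f(Y):
- P(X,Z=0) = P(X,Y=2)
- P(X,Z=1) = P(X,Y=0) + P(X,Y=1)

I(X;Z) = I(X;f(Y)) = 0.0342 nats

Verification: 0.0411 ≥ 0.0342 ✓

Information cannot be created by processing; the function f can only lose information about X.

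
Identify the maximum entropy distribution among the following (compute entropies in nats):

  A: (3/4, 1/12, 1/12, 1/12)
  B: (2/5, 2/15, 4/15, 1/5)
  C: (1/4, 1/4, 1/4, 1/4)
C

For a discrete distribution over n outcomes, entropy is maximized by the uniform distribution.

Computing entropies:
H(A) = 0.8370 nats
H(B) = 1.3095 nats
H(C) = 1.3863 nats

The uniform distribution (where all probabilities equal 1/4) achieves the maximum entropy of log_e(4) = 1.3863 nats.

Distribution C has the highest entropy.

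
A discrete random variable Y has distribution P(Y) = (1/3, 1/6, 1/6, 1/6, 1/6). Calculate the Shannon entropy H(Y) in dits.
0.6778 dits

Shannon entropy is H(X) = -Σ p(x) log p(x).

For P = (1/3, 1/6, 1/6, 1/6, 1/6):
H = -1/3 × log_10(1/3) -1/6 × log_10(1/6) -1/6 × log_10(1/6) -1/6 × log_10(1/6) -1/6 × log_10(1/6)
H = 0.6778 dits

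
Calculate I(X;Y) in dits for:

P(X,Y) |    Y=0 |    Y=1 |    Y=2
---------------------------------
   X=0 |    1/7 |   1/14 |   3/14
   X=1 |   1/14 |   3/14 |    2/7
0.0193 dits

Mutual information: I(X;Y) = H(X) + H(Y) - H(X,Y)

Marginals:
P(X) = (3/7, 4/7), H(X) = 0.2966 dits
P(Y) = (3/14, 2/7, 1/2), H(Y) = 0.4493 dits

Joint entropy: H(X,Y) = 0.7266 dits

I(X;Y) = 0.2966 + 0.4493 - 0.7266 = 0.0193 dits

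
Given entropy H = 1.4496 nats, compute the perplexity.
4.2614

Perplexity is e^H (or exp(H) for natural log).

H = 1.4496 nats
Perplexity = e^1.4496 = 4.2614

Interpretation: The model's uncertainty is equivalent to choosing uniformly among 4.3 options.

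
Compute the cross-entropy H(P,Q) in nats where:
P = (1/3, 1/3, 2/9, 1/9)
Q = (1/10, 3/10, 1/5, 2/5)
1.6283 nats

Cross-entropy: H(P,Q) = -Σ p(x) log q(x)

Alternatively: H(P,Q) = H(P) + D_KL(P||Q)
H(P) = 1.3108 nats
D_KL(P||Q) = 0.3175 nats

H(P,Q) = 1.3108 + 0.3175 = 1.6283 nats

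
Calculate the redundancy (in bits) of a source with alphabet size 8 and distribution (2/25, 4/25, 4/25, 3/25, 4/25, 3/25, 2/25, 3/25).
0.0467 bits

Redundancy measures how far a source is from maximum entropy:
R = H_max - H(X)

Maximum entropy for 8 symbols: H_max = log_2(8) = 3.0000 bits
Actual entropy: H(X) = 2.9533 bits
Redundancy: R = 3.0000 - 2.9533 = 0.0467 bits

This redundancy represents potential for compression: the source could be compressed by 0.0467 bits per symbol.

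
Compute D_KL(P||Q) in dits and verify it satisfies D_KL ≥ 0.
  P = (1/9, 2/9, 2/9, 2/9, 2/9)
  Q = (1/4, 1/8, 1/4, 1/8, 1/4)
0.0492 dits

KL divergence satisfies the Gibbs inequality: D_KL(P||Q) ≥ 0 for all distributions P, Q.

D_KL(P||Q) = Σ p(x) log(p(x)/q(x))
Term by term:
  x=0: 1/9 × log_10[(1/9)/(1/4)] = -0.0391
  x=1: 2/9 × log_10[(2/9)/(1/8)] = 0.0555
  x=2: 2/9 × log_10[(2/9)/(1/4)] = -0.0114
  x=3: 2/9 × log_10[(2/9)/(1/8)] = 0.0555
  x=4: 2/9 × log_10[(2/9)/(1/4)] = -0.0114
D_KL(P||Q) = 0.0492 dits

D_KL(P||Q) = 0.0492 ≥ 0 ✓

This non-negativity is a fundamental property: relative entropy cannot be negative because it measures how different Q is from P.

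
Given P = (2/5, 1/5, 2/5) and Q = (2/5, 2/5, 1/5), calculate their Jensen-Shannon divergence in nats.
0.0340 nats

Jensen-Shannon divergence is:
JSD(P||Q) = 0.5 × D_KL(P||M) + 0.5 × D_KL(Q||M)
where M = 0.5 × (P + Q) is the mixture distribution.

M = 0.5 × (2/5, 1/5, 2/5) + 0.5 × (2/5, 2/5, 1/5) = (2/5, 3/10, 3/10)

D_KL(P||M) = 0.0340 nats
D_KL(Q||M) = 0.0340 nats

JSD(P||Q) = 0.5 × 0.0340 + 0.5 × 0.0340 = 0.0340 nats

Unlike KL divergence, JSD is symmetric and bounded: 0 ≤ JSD ≤ log(2).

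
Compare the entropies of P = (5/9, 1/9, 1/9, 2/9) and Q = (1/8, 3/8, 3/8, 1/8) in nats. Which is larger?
Q

Computing entropies in nats:
H(P) = 1.1491
H(Q) = 1.2555

Distribution Q has higher entropy.

Intuition: The distribution closer to uniform (more spread out) has higher entropy.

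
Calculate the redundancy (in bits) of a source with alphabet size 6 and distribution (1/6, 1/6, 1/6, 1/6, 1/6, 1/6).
0.0000 bits

Redundancy measures how far a source is from maximum entropy:
R = H_max - H(X)

Maximum entropy for 6 symbols: H_max = log_2(6) = 2.5850 bits
Actual entropy: H(X) = 2.5850 bits
Redundancy: R = 2.5850 - 2.5850 = 0.0000 bits

This redundancy represents potential for compression: the source could be compressed by 0.0000 bits per symbol.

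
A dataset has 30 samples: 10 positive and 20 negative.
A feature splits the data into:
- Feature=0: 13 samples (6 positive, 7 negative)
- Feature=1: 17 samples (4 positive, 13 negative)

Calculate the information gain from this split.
0.0408 bits

Information Gain = H(Y) - H(Y|Feature)

Before split:
P(positive) = 10/30 = 0.3333
H(Y) = 0.9183 bits

After split:
Feature=0: H = 0.9957 bits (weight = 13/30)
Feature=1: H = 0.7871 bits (weight = 17/30)
H(Y|Feature) = (13/30)×0.9957 + (17/30)×0.7871 = 0.8775 bits

Information Gain = 0.9183 - 0.8775 = 0.0408 bits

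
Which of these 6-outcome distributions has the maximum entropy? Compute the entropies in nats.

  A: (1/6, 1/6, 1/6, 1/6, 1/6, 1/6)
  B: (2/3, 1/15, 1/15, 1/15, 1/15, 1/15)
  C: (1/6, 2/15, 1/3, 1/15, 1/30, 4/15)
A

For a discrete distribution over n outcomes, entropy is maximized by the uniform distribution.

Computing entropies:
H(A) = 1.7918 nats
H(B) = 1.1730 nats
H(C) = 1.5799 nats

The uniform distribution (where all probabilities equal 1/6) achieves the maximum entropy of log_e(6) = 1.7918 nats.

Distribution A has the highest entropy.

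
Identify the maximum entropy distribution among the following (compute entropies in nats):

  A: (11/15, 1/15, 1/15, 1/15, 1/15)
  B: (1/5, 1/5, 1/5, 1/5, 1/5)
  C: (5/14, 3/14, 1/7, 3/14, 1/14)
B

For a discrete distribution over n outcomes, entropy is maximized by the uniform distribution.

Computing entropies:
H(A) = 0.9496 nats
H(B) = 1.6094 nats
H(C) = 1.4944 nats

The uniform distribution (where all probabilities equal 1/5) achieves the maximum entropy of log_e(5) = 1.6094 nats.

Distribution B has the highest entropy.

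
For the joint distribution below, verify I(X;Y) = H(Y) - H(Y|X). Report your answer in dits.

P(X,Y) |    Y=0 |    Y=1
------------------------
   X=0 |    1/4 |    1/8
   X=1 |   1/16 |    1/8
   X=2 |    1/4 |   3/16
I(X;Y) = 0.0124 dits

Mutual information has multiple equivalent forms:
- I(X;Y) = H(X) - H(X|Y)
- I(X;Y) = H(Y) - H(Y|X)
- I(X;Y) = H(X) + H(Y) - H(X,Y)

Computing all quantities:
H(X) = 0.4531, H(Y) = 0.2976, H(X,Y) = 0.7384
H(X|Y) = 0.4407, H(Y|X) = 0.2852

Verification:
H(X) - H(X|Y) = 0.4531 - 0.4407 = 0.0124
H(Y) - H(Y|X) = 0.2976 - 0.2852 = 0.0124
H(X) + H(Y) - H(X,Y) = 0.4531 + 0.2976 - 0.7384 = 0.0124

All forms give I(X;Y) = 0.0124 dits. ✓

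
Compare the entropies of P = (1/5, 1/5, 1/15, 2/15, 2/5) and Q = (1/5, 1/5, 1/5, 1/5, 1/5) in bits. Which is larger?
Q

Computing entropies in bits:
H(P) = 2.1056
H(Q) = 2.3219

Distribution Q has higher entropy.

Intuition: The distribution closer to uniform (more spread out) has higher entropy.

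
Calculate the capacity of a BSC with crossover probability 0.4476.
0.0079 bits

For a binary symmetric channel (BSC) with error probability p:
Capacity C = 1 - H(p) bits per symbol

where H(p) = -p log₂(p) - (1-p) log₂(1-p) is the binary entropy function.

H(0.4476) = 0.9921 bits
C = 1 - 0.9921 = 0.0079 bits per symbol

This means we can reliably transmit up to 0.0079 bits of information per channel use.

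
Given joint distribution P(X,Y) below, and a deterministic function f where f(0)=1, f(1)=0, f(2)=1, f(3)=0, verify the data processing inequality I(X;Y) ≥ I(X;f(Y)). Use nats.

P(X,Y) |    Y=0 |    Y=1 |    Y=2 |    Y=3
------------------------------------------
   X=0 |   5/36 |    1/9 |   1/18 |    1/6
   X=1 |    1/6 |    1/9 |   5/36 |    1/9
I(X;Y) = 0.0238, I(X;f(Y)) = 0.0140, inequality holds: 0.0238 ≥ 0.0140

Data Processing Inequality: For any Markov chain X → Y → Z, we have I(X;Y) ≥ I(X;Z).

Here Z = f(Y) is a deterministic function of Y, forming X → Y → Z.

Original I(X;Y) = 0.0238 nats

After applying f:
P(X,Z) where Z=f(Y):
- P(X,Z=0) = P(X,Y=1) + P(X,Y=3)
- P(X,Z=1) = P(X,Y=0) + P(X,Y=2)

I(X;Z) = I(X;f(Y)) = 0.0140 nats

Verification: 0.0238 ≥ 0.0140 ✓

Information cannot be created by processing; the function f can only lose information about X.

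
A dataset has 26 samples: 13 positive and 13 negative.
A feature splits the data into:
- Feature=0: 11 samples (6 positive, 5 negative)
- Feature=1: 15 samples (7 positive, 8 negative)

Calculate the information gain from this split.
0.0044 bits

Information Gain = H(Y) - H(Y|Feature)

Before split:
P(positive) = 13/26 = 0.5000
H(Y) = 1.0000 bits

After split:
Feature=0: H = 0.9940 bits (weight = 11/26)
Feature=1: H = 0.9968 bits (weight = 15/26)
H(Y|Feature) = (11/26)×0.9940 + (15/26)×0.9968 = 0.9956 bits

Information Gain = 1.0000 - 0.9956 = 0.0044 bits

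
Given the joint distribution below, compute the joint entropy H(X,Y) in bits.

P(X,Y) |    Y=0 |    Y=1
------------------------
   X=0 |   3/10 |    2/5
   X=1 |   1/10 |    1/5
1.8464 bits

Joint entropy is H(X,Y) = -Σ_{x,y} p(x,y) log p(x,y).

Summing over all non-zero entries:
H(X,Y) = -[3/10·log_2(3/10) + 2/5·log_2(2/5) + 1/10·log_2(1/10) + 1/5·log_2(1/5)]
H(X,Y) = 1.8464 bits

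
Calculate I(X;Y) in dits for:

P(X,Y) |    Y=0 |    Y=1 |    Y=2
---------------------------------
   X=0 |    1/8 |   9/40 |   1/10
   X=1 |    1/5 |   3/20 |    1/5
0.0123 dits

Mutual information: I(X;Y) = H(X) + H(Y) - H(X,Y)

Marginals:
P(X) = (9/20, 11/20), H(X) = 0.2989 dits
P(Y) = (13/40, 3/8, 3/10), H(Y) = 0.4752 dits

Joint entropy: H(X,Y) = 0.7618 dits

I(X;Y) = 0.2989 + 0.4752 - 0.7618 = 0.0123 dits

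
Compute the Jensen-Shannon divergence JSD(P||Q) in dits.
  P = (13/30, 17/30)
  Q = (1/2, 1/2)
0.0010 dits

Jensen-Shannon divergence is:
JSD(P||Q) = 0.5 × D_KL(P||M) + 0.5 × D_KL(Q||M)
where M = 0.5 × (P + Q) is the mixture distribution.

M = 0.5 × (13/30, 17/30) + 0.5 × (1/2, 1/2) = (7/15, 8/15)

D_KL(P||M) = 0.0010 dits
D_KL(Q||M) = 0.0010 dits

JSD(P||Q) = 0.5 × 0.0010 + 0.5 × 0.0010 = 0.0010 dits

Unlike KL divergence, JSD is symmetric and bounded: 0 ≤ JSD ≤ log(2).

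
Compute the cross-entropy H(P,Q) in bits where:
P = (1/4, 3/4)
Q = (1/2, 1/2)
1.0000 bits

Cross-entropy: H(P,Q) = -Σ p(x) log q(x)

Alternatively: H(P,Q) = H(P) + D_KL(P||Q)
H(P) = 0.8113 bits
D_KL(P||Q) = 0.1887 bits

H(P,Q) = 0.8113 + 0.1887 = 1.0000 bits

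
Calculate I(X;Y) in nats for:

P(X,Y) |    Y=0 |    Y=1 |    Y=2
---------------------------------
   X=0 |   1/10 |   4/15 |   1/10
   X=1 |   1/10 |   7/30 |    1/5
0.0159 nats

Mutual information: I(X;Y) = H(X) + H(Y) - H(X,Y)

Marginals:
P(X) = (7/15, 8/15), H(X) = 0.6909 nats
P(Y) = (1/5, 1/2, 3/10), H(Y) = 1.0297 nats

Joint entropy: H(X,Y) = 1.7047 nats

I(X;Y) = 0.6909 + 1.0297 - 1.7047 = 0.0159 nats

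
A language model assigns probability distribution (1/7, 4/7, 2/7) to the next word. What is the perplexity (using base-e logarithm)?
2.6005

Perplexity is e^H (or exp(H) for natural log).

First, H = -Σ p log p = 0.9557 nats
Perplexity = e^0.9557 = 2.6005

Interpretation: The model's uncertainty is equivalent to choosing uniformly among 2.6 options.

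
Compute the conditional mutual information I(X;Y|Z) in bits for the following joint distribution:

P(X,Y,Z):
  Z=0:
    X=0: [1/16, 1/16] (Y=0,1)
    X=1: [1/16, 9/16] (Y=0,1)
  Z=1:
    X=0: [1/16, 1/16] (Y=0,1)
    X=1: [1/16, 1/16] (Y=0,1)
0.0694 bits

Conditional mutual information: I(X;Y|Z) = H(X|Z) + H(Y|Z) - H(X,Y|Z)

H(Z) = 0.8113
H(X,Z) = 1.5488 → H(X|Z) = 0.7375
H(Y,Z) = 1.5488 → H(Y|Z) = 0.7375
H(X,Y,Z) = 2.2169 → H(X,Y|Z) = 1.4056

I(X;Y|Z) = 0.7375 + 0.7375 - 1.4056 = 0.0694 bits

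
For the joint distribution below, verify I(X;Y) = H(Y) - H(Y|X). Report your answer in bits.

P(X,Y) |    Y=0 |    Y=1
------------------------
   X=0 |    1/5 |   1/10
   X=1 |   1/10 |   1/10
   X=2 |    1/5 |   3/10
I(X;Y) = 0.0390 bits

Mutual information has multiple equivalent forms:
- I(X;Y) = H(X) - H(X|Y)
- I(X;Y) = H(Y) - H(Y|X)
- I(X;Y) = H(X) + H(Y) - H(X,Y)

Computing all quantities:
H(X) = 1.4855, H(Y) = 1.0000, H(X,Y) = 2.4464
H(X|Y) = 1.4464, H(Y|X) = 0.9610

Verification:
H(X) - H(X|Y) = 1.4855 - 1.4464 = 0.0390
H(Y) - H(Y|X) = 1.0000 - 0.9610 = 0.0390
H(X) + H(Y) - H(X,Y) = 1.4855 + 1.0000 - 2.4464 = 0.0390

All forms give I(X;Y) = 0.0390 bits. ✓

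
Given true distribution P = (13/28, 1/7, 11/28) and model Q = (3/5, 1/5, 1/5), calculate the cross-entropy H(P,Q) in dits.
0.4774 dits

Cross-entropy: H(P,Q) = -Σ p(x) log q(x)

Alternatively: H(P,Q) = H(P) + D_KL(P||Q)
H(P) = 0.4348 dits
D_KL(P||Q) = 0.0426 dits

H(P,Q) = 0.4348 + 0.0426 = 0.4774 dits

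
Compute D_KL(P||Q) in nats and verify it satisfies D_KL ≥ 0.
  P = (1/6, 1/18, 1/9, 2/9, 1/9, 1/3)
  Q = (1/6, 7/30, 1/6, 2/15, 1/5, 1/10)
0.3248 nats

KL divergence satisfies the Gibbs inequality: D_KL(P||Q) ≥ 0 for all distributions P, Q.

D_KL(P||Q) = Σ p(x) log(p(x)/q(x))
Term by term:
  x=0: 1/6 × log_e[(1/6)/(1/6)] = 0.0000
  x=1: 1/18 × log_e[(1/18)/(7/30)] = -0.0797
  x=2: 1/9 × log_e[(1/9)/(1/6)] = -0.0451
  x=3: 2/9 × log_e[(2/9)/(2/15)] = 0.1135
  x=4: 1/9 × log_e[(1/9)/(1/5)] = -0.0653
  x=5: 1/3 × log_e[(1/3)/(1/10)] = 0.4013
D_KL(P||Q) = 0.3248 nats

D_KL(P||Q) = 0.3248 ≥ 0 ✓

This non-negativity is a fundamental property: relative entropy cannot be negative because it measures how different Q is from P.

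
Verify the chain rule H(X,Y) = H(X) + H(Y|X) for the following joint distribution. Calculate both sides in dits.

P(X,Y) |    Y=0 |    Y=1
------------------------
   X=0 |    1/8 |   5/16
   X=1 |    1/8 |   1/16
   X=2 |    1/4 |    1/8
H(X,Y) = 0.7223, H(X) = 0.4531, H(Y|X) = 0.2692 (all in dits)

Chain rule: H(X,Y) = H(X) + H(Y|X)

Left side — joint entropy directly:
H(X,Y) = -Σ p(x,y) log p(x,y) = 0.7223 dits

Right side — compute H(Y|X) from the conditional distributions:
P(X) = (7/16, 3/16, 3/8), so H(X) = 0.4531 dits
H(Y|X) = Σ_x P(X=x) · H(Y|X=x):
  P(Y|X=0) = (2/7, 5/7), H(Y|X=0) = 0.2598, weight P(X=0) = 7/16
  P(Y|X=1) = (2/3, 1/3), H(Y|X=1) = 0.2764, weight P(X=1) = 3/16
  P(Y|X=2) = (2/3, 1/3), H(Y|X=2) = 0.2764, weight P(X=2) = 3/8
H(Y|X) = 0.2692 dits

H(X) + H(Y|X) = 0.4531 + 0.2692 = 0.7223 dits

Both sides equal 0.7223 dits. ✓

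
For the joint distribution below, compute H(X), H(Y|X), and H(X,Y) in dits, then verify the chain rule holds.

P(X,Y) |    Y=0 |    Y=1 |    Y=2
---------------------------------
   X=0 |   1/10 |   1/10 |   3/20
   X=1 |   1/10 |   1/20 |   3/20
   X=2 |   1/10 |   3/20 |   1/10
H(X,Y) = 0.9358, H(X) = 0.4760, H(Y|X) = 0.4598 (all in dits)

Chain rule: H(X,Y) = H(X) + H(Y|X)

Left side — joint entropy directly:
H(X,Y) = -Σ p(x,y) log p(x,y) = 0.9358 dits

Right side — compute H(Y|X) from the conditional distributions:
P(X) = (7/20, 3/10, 7/20), so H(X) = 0.4760 dits
H(Y|X) = Σ_x P(X=x) · H(Y|X=x):
  P(Y|X=0) = (2/7, 2/7, 3/7), H(Y|X=0) = 0.4686, weight P(X=0) = 7/20
  P(Y|X=1) = (1/3, 1/6, 1/2), H(Y|X=1) = 0.4392, weight P(X=1) = 3/10
  P(Y|X=2) = (2/7, 3/7, 2/7), H(Y|X=2) = 0.4686, weight P(X=2) = 7/20
H(Y|X) = 0.4598 dits

H(X) + H(Y|X) = 0.4760 + 0.4598 = 0.9358 dits

Both sides equal 0.9358 dits. ✓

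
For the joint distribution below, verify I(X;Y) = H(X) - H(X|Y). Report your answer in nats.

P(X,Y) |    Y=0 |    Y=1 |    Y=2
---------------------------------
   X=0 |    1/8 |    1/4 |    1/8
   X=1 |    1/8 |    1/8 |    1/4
I(X;Y) = 0.0425 nats

Mutual information has multiple equivalent forms:
- I(X;Y) = H(X) - H(X|Y)
- I(X;Y) = H(Y) - H(Y|X)
- I(X;Y) = H(X) + H(Y) - H(X,Y)

Computing all quantities:
H(X) = 0.6931, H(Y) = 1.0822, H(X,Y) = 1.7329
H(X|Y) = 0.6507, H(Y|X) = 1.0397

Verification:
H(X) - H(X|Y) = 0.6931 - 0.6507 = 0.0425
H(Y) - H(Y|X) = 1.0822 - 1.0397 = 0.0425
H(X) + H(Y) - H(X,Y) = 0.6931 + 1.0822 - 1.7329 = 0.0425

All forms give I(X;Y) = 0.0425 nats. ✓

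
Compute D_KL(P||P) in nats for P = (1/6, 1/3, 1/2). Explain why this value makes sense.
0.0000 nats

KL divergence satisfies the Gibbs inequality: D_KL(P||Q) ≥ 0 for all distributions P, Q.

D_KL(P||Q) = Σ p(x) log(p(x)/q(x))
Each term is p(x) × log_e(p(x)/p(x)) = p(x) × log_e(1) = 0, so the sum is 0.
D_KL(P||Q) = 0.0000 nats

When P = Q, the KL divergence is exactly 0, as there is no 'divergence' between identical distributions.

This non-negativity is a fundamental property: relative entropy cannot be negative because it measures how different Q is from P.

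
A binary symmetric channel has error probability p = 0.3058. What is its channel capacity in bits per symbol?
0.1117 bits

For a binary symmetric channel (BSC) with error probability p:
Capacity C = 1 - H(p) bits per symbol

where H(p) = -p log₂(p) - (1-p) log₂(1-p) is the binary entropy function.

H(0.3058) = 0.8883 bits
C = 1 - 0.8883 = 0.1117 bits per symbol

This means we can reliably transmit up to 0.1117 bits of information per channel use.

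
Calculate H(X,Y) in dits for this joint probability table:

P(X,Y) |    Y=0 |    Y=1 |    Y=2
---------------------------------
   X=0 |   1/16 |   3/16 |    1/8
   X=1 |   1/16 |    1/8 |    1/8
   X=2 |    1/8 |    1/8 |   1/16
0.9265 dits

Joint entropy is H(X,Y) = -Σ_{x,y} p(x,y) log p(x,y).

Summing over all non-zero entries:
H(X,Y) = -[1/16·log_10(1/16) + 3/16·log_10(3/16) + 1/8·log_10(1/8) + 1/16·log_10(1/16) + 1/8·log_10(1/8) + 1/8·log_10(1/8) + 1/8·log_10(1/8) + 1/8·log_10(1/8) + 1/16·log_10(1/16)]
H(X,Y) = 0.9265 dits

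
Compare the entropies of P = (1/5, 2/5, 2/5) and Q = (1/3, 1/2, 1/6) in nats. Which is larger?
P

Computing entropies in nats:
H(P) = 1.0549
H(Q) = 1.0114

Distribution P has higher entropy.

Intuition: The distribution closer to uniform (more spread out) has higher entropy.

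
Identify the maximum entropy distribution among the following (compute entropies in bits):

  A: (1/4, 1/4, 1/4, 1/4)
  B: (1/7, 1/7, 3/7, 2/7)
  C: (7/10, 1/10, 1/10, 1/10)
A

For a discrete distribution over n outcomes, entropy is maximized by the uniform distribution.

Computing entropies:
H(A) = 2.0000 bits
H(B) = 1.8424 bits
H(C) = 1.3568 bits

The uniform distribution (where all probabilities equal 1/4) achieves the maximum entropy of log_2(4) = 2.0000 bits.

Distribution A has the highest entropy.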